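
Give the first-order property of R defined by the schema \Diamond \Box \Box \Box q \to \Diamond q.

\forall x \forall y (xRy \to \exists w (y R^3 w \wedge xRw))

This is a Sahlqvist (Geach-type) schema ◇^1□^3q → □^0◇^1q.
First-order correspondent: \forall x \forall y (xRy \to \exists w (y R^3 w \wedge xRw)).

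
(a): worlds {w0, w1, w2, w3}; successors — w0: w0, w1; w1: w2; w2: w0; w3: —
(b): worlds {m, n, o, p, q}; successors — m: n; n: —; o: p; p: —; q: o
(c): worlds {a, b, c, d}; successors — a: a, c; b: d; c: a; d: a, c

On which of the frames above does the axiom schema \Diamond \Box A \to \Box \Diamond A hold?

Frame correspondent (Sahlqvist): \forall x \forall y \forall z (Rxy \wedge Rxz \to \exists w (Ryw \wedge Rzw)) — i.e. convergence.
(a): fails — Rw0w1 and Rw0w0 but w1 and w0 have no common successor.
(b): fails — Rmn and Rmn but n and n have no common successor.
(c): satisfies the condition.

(c)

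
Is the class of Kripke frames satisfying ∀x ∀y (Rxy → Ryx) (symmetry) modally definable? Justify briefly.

Yes, by r → □◇r

The condition is symmetry. A defining modal formula is r → □◇r.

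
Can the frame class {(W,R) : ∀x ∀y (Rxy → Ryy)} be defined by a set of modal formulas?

Yes — defined by □(□p → p)

Yes: it is shift-reflexivity, defined by the T□ schema □(□p → p).
Suppose □(□p→p) is valid. Take Rxy and set V(p)={w : Ryw}. Then at y, □p holds; since □(□p→p) at x, □p→p at y, so p at y, i.e. Ryy.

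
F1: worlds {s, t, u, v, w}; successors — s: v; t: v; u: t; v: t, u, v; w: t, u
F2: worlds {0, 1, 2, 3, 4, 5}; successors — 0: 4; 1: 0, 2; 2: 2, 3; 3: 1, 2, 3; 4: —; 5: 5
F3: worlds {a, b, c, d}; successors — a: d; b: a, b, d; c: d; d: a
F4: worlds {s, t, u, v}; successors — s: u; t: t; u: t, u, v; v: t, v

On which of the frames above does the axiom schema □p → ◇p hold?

F1, F3, F4

This is the axiom for seriality; its first-order frame correspondent is ∀x ∃y Rxy.
F1: satisfies the condition.
F2: fails — world 4 has no successor.
F3: satisfies the condition.
F4: satisfies the condition.
Valid on: F1, F3, F4.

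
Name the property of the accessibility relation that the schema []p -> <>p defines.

This schema is the D axiom.
Its frame correspondent is seriality — forall x exists y Rxy.

seriality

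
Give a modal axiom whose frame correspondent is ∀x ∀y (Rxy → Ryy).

□(□ψ → ψ)

This is shift-reflexivity; the standard corresponding axiom is T□: □(□ψ → ψ).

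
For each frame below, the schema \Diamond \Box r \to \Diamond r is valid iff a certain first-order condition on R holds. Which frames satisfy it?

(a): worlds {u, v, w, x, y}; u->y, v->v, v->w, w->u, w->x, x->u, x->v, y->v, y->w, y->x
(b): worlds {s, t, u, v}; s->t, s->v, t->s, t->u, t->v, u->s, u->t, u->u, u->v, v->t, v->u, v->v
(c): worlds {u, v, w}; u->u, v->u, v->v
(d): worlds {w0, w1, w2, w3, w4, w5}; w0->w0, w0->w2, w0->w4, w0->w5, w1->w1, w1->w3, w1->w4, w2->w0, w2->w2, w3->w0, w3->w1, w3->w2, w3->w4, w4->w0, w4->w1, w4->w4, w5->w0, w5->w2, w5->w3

(b), (c), (d)

The schema corresponds to a generalized confluence (Geach) condition: \forall x \forall y (xRy \to \exists w (yRw \wedge xRw)).
(a): fails — uRy but no t with yRt and uRt.
(b): holds.
(c): holds.
(d): holds.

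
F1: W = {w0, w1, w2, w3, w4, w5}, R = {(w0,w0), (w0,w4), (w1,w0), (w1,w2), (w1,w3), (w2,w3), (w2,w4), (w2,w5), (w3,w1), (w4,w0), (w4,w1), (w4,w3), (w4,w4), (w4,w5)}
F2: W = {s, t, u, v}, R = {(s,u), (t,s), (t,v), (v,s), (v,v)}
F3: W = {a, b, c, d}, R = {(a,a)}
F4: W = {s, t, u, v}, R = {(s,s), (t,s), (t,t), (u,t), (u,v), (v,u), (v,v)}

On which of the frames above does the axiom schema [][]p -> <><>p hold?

This is the axiom for a generalized confluence (Geach) condition; its first-order frame correspondent is forall x exists w (x R^2 w & x R^2 w).
F1: fails — at w5 but no w with w5R²w and w5R²w.
F2: fails — at s but no w with sR²w and sR²w.
F3: fails — at b but no w with bR²w and bR²w.
F4: holds.

F4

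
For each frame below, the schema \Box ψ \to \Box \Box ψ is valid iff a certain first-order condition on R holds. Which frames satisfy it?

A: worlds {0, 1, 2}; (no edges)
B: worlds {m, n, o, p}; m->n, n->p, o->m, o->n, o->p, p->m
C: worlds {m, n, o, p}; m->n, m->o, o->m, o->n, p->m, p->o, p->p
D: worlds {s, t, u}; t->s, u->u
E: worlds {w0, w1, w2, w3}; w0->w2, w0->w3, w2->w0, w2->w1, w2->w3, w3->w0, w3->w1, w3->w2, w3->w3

A, D

Frame correspondent (Sahlqvist): \forall x \forall y \forall z (Rxy \wedge Ryz \to Rxz) — i.e. transitivity.
A: holds.
B: fails — Rpm and Rmn but not Rpn.
C: fails — Rom and Rmo but not Roo.
D: holds.
E: fails — Rw0w2 and Rw2w1 but not Rw0w1.
Valid on: A, D.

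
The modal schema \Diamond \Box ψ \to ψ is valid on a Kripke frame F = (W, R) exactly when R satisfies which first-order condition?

Equivalently (dual form): ψ → □◇ψ.
Suppose ψ→□◇ψ is valid. Take Rxy and set V(ψ)={x}. Then ψ at x, so □◇ψ at x, so ◇ψ at y, so some z with Ryz has ψ; z=x, i.e. Ryx.

symmetry: \forall x \forall y (Rxy \to Ryx)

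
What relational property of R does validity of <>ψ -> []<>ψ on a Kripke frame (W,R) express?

The Euclidean property

Suppose ◇ψ→□◇ψ is valid. Take Rxy, Rxz and set V(ψ)={y}. Then ◇ψ at x, so □◇ψ at x, so ◇ψ at z, so some w with Rzw has ψ; w=y, i.e. Rzy. By symmetry of the argument, Ryz.
The converse is a direct semantic check.
So the correspondent is the Euclidean property.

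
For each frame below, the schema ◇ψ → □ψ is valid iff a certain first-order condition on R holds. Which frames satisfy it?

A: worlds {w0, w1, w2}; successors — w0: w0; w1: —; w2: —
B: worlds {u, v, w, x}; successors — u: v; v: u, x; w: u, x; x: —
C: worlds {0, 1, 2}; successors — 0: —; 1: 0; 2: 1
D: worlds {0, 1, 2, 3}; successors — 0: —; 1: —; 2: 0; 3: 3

A, C, D

The schema corresponds to partial functionality: ∀x ∀y ∀z (Rxy ∧ Rxz → y = z).
A: condition met.
B: fails — v sees both u and x.
C: condition met.
D: condition met.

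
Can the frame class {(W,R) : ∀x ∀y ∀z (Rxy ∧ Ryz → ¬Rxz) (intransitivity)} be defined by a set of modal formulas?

No — not modally definable

If a class were modally definable it would be closed under surjective bounded morphisms (Goldblatt–Thomason).
The 3-cycle (worlds s,t,u with s→t→u→s) is intransitive. Mapping every world to a single reflexive point • is a surjective bounded morphism; the reflexive point is not intransitive (R••∧R•• but R••).
Hence intransitivity is not modally definable.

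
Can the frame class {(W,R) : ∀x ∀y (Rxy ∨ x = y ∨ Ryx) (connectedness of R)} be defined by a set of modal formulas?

Not definable by any modal formula

Modal frame validity is preserved under disjoint unions.
Take 2 disjoint single-world reflexive frames: each is trivially connected, but their disjoint union has 2 worlds with no edge between distinct components, so it is not connected.
Hence connectedness of R is not modally definable.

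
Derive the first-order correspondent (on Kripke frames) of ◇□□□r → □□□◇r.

This is a Sahlqvist (Geach-type) schema ◇^1□^3r → □^3◇^1r.
First-order correspondent: ∀x ∀y ∀z ((xRy ∧ xR³z) → ∃w (yR³w ∧ zRw)).

∀x ∀y ∀z ((xRy ∧ xR³z) → ∃w (yR³w ∧ zRw))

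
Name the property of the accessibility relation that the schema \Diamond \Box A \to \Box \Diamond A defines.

convergence

Suppose ◇□A→□◇A is valid. Take Rxy, Rxz and set V(A)={w : Ryw}. Then □A at y so ◇□A at x, so □◇A at x, so ◇A at z, giving w with Rzw and Ryw.
Conversely, any frame satisfying \forall x \forall y \forall z (Rxy \wedge Rxz \to \exists w (Ryw \wedge Rzw)) validates the schema.
So the correspondent is convergence.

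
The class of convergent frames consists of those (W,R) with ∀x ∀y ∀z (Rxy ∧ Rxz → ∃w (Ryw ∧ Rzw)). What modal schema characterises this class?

◇□ψ → □◇ψ

The condition is convergence. The .2 schema ◇□ψ → □◇ψ defines it.
Suppose ◇□ψ→□◇ψ is valid. Take Rxy, Rxz and set V(ψ)={w : Ryw}. Then □ψ at y so ◇□ψ at x, so □◇ψ at x, so ◇ψ at z, giving w with Rzw and Ryw.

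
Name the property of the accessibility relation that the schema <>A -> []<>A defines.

The Euclidean property

Suppose ◇A→□◇A is valid. Take Rxy, Rxz and set V(A)={y}. Then ◇A at x, so □◇A at x, so ◇A at z, so some w with Rzw has A; w=y, i.e. Rzy. By symmetry of the argument, Ryz.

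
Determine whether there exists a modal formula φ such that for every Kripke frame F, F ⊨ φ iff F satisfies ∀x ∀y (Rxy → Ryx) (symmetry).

Yes — defined by p → □◇p

This is a Sahlqvist condition; the B axiom p → □◇p defines it.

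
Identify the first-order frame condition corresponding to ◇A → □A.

This is the CD axiom.
It corresponds to partial functionality: ∀x ∀y ∀z (Rxy ∧ Rxz → y = z).

Partial functionality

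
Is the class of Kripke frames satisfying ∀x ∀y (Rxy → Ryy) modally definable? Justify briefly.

The condition is shift-reflexivity. A defining modal formula is □(□q → q).
Suppose □(□q→q) is valid. Take Rxy and set V(q)={w : Ryw}. Then at y, □q holds; since □(□q→q) at x, □q→q at y, so q at y, i.e. Ryy.

Definable; □(□q → q) defines it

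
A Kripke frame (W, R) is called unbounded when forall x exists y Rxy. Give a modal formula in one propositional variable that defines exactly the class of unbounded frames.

□p → ◇p

This is seriality; the standard corresponding axiom is D: □p → ◇p.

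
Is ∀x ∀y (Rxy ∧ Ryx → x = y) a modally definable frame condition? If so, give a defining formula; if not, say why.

Any modally definable frame class is closed under surjective bounded morphisms.
The 8-cycle (worlds 0,1,2,3,4,5,6,7 with 0→1→2→3→4→5→6→7→0) is antisymmetric. Sending even-indexed worlds to s and odd-indexed worlds to t is a surjective bounded morphism onto the two-world frame with s↔t, which is not antisymmetric.
So the class is not modally definable.

Not definable by any modal formula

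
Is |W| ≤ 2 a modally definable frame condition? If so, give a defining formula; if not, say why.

Modal frame validity is preserved under disjoint unions.
Any modal formula valid on each of 3 disjoint one-world frames is valid on their disjoint union (validity is preserved under disjoint unions). Each one-world frame has |W|=1≤2, but the union has |W|=3.
So no modal formula (or set of formulas) defines exactly the |W|≤2 frames.

Not definable by any modal formula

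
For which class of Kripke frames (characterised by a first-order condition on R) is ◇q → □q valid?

partial functionality

This is the CD axiom.
Its frame correspondent is partial functionality — ∀x ∀y ∀z (Rxy ∧ Rxz → y = z).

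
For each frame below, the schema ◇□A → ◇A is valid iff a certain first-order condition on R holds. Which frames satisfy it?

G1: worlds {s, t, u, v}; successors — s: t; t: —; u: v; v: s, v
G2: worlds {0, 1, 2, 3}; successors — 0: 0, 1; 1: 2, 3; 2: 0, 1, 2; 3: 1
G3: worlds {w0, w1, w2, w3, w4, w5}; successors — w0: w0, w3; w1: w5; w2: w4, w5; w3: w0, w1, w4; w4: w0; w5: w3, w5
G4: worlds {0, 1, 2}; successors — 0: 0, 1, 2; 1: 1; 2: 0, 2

Frame correspondent (Sahlqvist): ∀x ∀y (xRy → ∃w (yRw ∧ xRw)) — i.e. a generalized confluence (Geach) condition.
G1: fails — sRt but no w with tRw and sRw.
G2: fails — 0R1 but no w with 1Rw and 0Rw.
G3: fails — w2Rw4 but no w with w4Rw and w2Rw.
G4: holds.

G4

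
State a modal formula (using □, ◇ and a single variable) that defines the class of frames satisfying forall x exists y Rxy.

This is seriality; the standard corresponding axiom is D: □q → ◇q.

□q → ◇q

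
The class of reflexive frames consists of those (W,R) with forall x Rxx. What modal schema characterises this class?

□r → r

A defining formula is □r → r (the T axiom).
Suppose □r→r is valid. At any x set V(r)={w : Rxw}. Then □r holds at x, so r holds at x, i.e. Rxx.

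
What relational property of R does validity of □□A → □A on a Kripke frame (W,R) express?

Suppose □□A→□A is valid. Take Rxy and set V(A)={w : xR²w}. Then □□A at x, so □A at x, so A at y, i.e. ∃z(Rxz∧Rzy).

density: ∀x ∀y (Rxy → ∃z (Rxz ∧ Rzy))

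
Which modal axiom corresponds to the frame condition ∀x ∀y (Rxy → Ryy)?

□(□s → s)

The condition is shift-reflexivity. The T□ schema □(□s → s) defines it.
Suppose □(□s→s) is valid. Take Rxy and set V(s)={w : Ryw}. Then at y, □s holds; since □(□s→s) at x, □s→s at y, so s at y, i.e. Ryy.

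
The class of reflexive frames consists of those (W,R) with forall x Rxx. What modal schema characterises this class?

A defining formula is □s → s (the T axiom).
Suppose □s→s is valid. At any x set V(s)={w : Rxw}. Then □s holds at x, so s holds at x, i.e. Rxx.

□s → s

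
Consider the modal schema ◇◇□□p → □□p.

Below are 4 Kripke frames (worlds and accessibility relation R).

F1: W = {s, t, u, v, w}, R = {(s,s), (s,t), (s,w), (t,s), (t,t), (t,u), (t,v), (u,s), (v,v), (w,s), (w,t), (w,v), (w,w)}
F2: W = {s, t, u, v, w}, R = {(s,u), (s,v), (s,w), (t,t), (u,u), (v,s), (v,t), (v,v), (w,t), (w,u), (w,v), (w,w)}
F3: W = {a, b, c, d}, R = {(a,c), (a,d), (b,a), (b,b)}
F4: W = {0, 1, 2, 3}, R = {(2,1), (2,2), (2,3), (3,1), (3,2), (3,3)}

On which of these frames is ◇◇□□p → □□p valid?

none

This is the axiom for a generalized confluence (Geach) condition; its first-order frame correspondent is ∀x ∀y ∀z ((xR²y ∧ xR²z) → ∃w (yR²w ∧ z = w)).
F1: fails — sR²u, sR²u but no w* with uR²w* and u=w*.
F2: fails — sR²t, sR²s but no w* with tR²w* and s=w*.
F3: fails — bR²a, bR²a but no w with aR²w and a=w.
F4: fails — 2R²1, 2R²1 but no w with 1R²w and 1=w.
Valid on no frame.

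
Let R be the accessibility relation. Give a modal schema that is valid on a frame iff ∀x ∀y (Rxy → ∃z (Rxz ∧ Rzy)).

□□ψ → □ψ

A defining formula is □□ψ → □ψ (the C4 axiom).
Suppose □□ψ→□ψ is valid. Take Rxy and set V(ψ)={w : xR²w}. Then □□ψ at x, so □ψ at x, so ψ at y, i.e. ∃z(Rxz∧Rzy).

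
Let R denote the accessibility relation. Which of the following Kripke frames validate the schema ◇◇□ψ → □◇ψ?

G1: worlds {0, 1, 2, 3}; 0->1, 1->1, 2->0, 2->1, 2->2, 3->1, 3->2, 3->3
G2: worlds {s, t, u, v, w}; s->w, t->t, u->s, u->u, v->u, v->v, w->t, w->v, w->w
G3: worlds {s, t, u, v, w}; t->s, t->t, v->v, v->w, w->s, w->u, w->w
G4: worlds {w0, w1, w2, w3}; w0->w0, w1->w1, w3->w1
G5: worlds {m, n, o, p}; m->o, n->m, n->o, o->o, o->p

G1, G4

Frame correspondent (Sahlqvist): ∀x ∀y ∀z ((xR²y ∧ xRz) → ∃w (yRw ∧ zRw)) — i.e. a generalized confluence (Geach) condition.
G1: satisfies the condition.
G2: fails — uR²s, uRu but no w* with sRw* and uRw*.
G3: fails — tR²s, tRs but no w* with sRw* and sRw*.
G4: satisfies the condition.
G5: fails — mR²p, mRo but no w with pRw and oRw.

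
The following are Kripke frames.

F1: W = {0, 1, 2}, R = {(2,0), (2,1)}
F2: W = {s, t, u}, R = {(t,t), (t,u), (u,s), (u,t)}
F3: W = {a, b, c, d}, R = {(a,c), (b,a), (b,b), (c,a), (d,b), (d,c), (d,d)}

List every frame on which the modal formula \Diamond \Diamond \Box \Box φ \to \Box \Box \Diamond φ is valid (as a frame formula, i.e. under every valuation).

F1

Frame correspondent (Sahlqvist): \forall x \forall y \forall z ((x R^2 y \wedge x R^2 z) \to \exists w (y R^2 w \wedge zRw)) — i.e. a generalized confluence (Geach) condition.
F1: satisfies the condition.
F2: fails — tR²s, tR²s but no w with sR²w and sRw.
F3: fails — aR²a, aR²a but no w with aR²w and aRw.
Valid on: F1.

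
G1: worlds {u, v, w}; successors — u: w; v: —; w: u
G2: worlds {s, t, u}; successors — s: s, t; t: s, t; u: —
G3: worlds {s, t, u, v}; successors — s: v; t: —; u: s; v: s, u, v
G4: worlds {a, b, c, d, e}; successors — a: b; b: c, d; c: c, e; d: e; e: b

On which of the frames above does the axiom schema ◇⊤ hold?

G4

Frame correspondent (Sahlqvist): ∀x ∃y Rxy — i.e. seriality.
G1: fails — world v has no successor.
G2: fails — world u has no successor.
G3: fails — world t has no successor.
G4: condition met.
Valid on: G4.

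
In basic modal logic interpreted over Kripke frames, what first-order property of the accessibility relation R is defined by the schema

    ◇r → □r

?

partial functionality

Suppose ◇r→□r is valid. Take Rxy, Rxz and set V(r)={y}. Then ◇r at x, so □r at x, so r at z, i.e. z=y.
Conversely, any frame satisfying ∀x ∀y ∀z (Rxy ∧ Rxz → y = z) validates the schema.
So the correspondent is partial functionality.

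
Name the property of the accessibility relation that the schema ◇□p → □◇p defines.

Convergence

Suppose ◇□p→□◇p is valid. Take Rxy, Rxz and set V(p)={w : Ryw}. Then □p at y so ◇□p at x, so □◇p at x, so ◇p at z, giving w with Rzw and Ryw.
Conversely, on a frame with convergence the schema holds at every world under every valuation.
Frame condition: ∀x ∀y ∀z (Rxy ∧ Rxz → ∃w (Ryw ∧ Rzw)).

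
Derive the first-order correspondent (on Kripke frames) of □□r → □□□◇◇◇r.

This is a Sahlqvist (Geach-type) schema ◇^0□^2r → □^3◇^3r.
Minimal-valuation argument: fix x; take any y with xR^0y and any z with xR^3z. Set V(r) to the set of worlds R-reachable from y in exactly 2 steps. Then □^2r holds at y, so the antecedent holds at x; validity forces ◇^3r at z, giving a w with zR^3w and yR^2w.
First-order correspondent: ∀x ∀z (xR³z → ∃w (xR²w ∧ zR³w)).

∀x ∀z (xR³z → ∃w (xR²w ∧ zR³w))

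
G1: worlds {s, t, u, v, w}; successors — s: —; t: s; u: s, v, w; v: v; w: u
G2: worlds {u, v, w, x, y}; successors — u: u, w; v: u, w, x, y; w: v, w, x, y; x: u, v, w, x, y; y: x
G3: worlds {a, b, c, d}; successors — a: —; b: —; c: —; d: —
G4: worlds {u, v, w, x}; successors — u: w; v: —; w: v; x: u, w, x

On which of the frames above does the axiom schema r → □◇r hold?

Frame correspondent (Sahlqvist): ∀x ∀y (Rxy → Ryx) — i.e. symmetry.
G1: fails — Ruv but not Rvu.
G2: fails — Ruw but not Rwu.
G3: satisfies the condition.
G4: fails — Rxw but not Rwx.
Valid on: G3.

G3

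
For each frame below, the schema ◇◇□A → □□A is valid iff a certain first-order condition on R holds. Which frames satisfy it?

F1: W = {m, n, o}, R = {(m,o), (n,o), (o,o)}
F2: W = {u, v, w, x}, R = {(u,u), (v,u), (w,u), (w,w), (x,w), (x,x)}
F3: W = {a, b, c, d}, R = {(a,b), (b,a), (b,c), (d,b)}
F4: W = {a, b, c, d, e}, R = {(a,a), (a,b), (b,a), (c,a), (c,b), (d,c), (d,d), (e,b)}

F1

This is the axiom for a generalized confluence (Geach) condition; its first-order frame correspondent is ∀x ∀y ∀z ((xR²y ∧ xR²z) → ∃w (yRw ∧ z = w)).
F1: condition met.
F2: fails — wR²u, wR²w but no t with uRt and w=t.
F3: fails — aR²a, aR²a but no w with aRw and a=w.
F4: fails — aR²b, aR²b but no w with bRw and b=w.
Valid on: F1.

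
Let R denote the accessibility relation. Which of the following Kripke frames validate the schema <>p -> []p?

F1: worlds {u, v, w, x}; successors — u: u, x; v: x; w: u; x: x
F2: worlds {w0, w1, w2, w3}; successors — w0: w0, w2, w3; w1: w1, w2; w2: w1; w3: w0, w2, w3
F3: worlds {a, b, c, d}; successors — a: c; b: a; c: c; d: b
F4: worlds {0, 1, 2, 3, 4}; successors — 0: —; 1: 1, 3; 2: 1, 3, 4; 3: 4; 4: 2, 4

This is the axiom for partial functionality; its first-order frame correspondent is forall x forall y forall z (Rxy & Rxz -> y = z).
F1: fails — u sees both u and x.
F2: fails — w0 sees both w0 and w2.
F3: ✓.
F4: fails — 1 sees both 1 and 3.
Valid on: F3.

F3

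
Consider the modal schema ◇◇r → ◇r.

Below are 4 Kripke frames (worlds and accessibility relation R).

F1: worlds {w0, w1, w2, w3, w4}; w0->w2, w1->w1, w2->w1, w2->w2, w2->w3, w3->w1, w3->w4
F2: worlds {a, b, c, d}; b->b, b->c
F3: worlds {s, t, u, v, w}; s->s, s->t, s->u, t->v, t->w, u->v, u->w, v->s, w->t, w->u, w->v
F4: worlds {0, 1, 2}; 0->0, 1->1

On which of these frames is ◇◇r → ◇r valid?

Frame correspondent (Sahlqvist): ∀x ∀y ∀z (Rxy ∧ Ryz → Rxz) — i.e. transitivity.
F1: fails — Rw0w2 and Rw2w1 but not Rw0w1.
F2: satisfies the condition.
F3: fails — Ruv and Rvs but not Rus.
F4: satisfies the condition.
Valid on: F2, F4.

F2, F4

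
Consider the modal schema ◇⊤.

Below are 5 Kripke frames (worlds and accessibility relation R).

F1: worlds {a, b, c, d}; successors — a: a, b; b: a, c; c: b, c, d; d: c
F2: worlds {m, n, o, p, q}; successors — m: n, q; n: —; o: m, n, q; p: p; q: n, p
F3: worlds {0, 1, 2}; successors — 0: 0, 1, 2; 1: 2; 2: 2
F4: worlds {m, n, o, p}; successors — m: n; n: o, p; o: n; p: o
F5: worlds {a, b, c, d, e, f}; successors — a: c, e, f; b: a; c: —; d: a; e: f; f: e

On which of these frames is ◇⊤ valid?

Frame correspondent (Sahlqvist): ∀x ∃y Rxy — i.e. seriality.
F1: satisfies the condition.
F2: fails — world n has no successor.
F3: satisfies the condition.
F4: satisfies the condition.
F5: fails — world c has no successor.

F1, F3, F4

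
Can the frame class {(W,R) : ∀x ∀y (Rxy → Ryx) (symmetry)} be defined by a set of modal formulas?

The condition is symmetry. A defining modal formula is q → □◇q.
Suppose q→□◇q is valid. Take Rxy and set V(q)={x}. Then q at x, so □◇q at x, so ◇q at y, so some z with Ryz has q; z=x, i.e. Ryx.

Yes, by q → □◇q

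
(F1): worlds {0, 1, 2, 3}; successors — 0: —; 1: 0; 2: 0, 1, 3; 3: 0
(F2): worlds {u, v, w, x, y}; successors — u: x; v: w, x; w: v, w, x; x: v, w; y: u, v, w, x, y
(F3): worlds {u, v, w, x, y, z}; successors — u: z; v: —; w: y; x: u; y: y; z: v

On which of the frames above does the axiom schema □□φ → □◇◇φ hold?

(F2)

This is the axiom for a generalized confluence (Geach) condition; its first-order frame correspondent is ∀x ∀z (xRz → ∃w (xR²w ∧ zR²w)).
(F1): fails — 1R0 but no w with 1R²w and 0R²w.
(F2): holds.
(F3): fails — uRz but no t with uR²t and zR²t.
Valid on: (F2).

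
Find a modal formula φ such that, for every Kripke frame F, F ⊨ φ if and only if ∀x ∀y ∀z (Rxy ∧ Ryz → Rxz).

The condition is transitivity. The 4 schema □p → □□p defines it.
Suppose □p→□□p is valid. Take Rxy, Ryz and set V(p)={w : Rxw}. Then □p at x, so □□p at x, so □p at y, so p at z, i.e. Rxz.

□p → □□p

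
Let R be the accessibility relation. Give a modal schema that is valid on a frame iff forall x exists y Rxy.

The condition is seriality. The D schema □ψ → ◇ψ defines it.

□ψ → ◇ψ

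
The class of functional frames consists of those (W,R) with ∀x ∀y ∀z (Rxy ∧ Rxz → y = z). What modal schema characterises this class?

This is partial functionality; the standard corresponding axiom is CD: ◇s → □s.

◇s → □s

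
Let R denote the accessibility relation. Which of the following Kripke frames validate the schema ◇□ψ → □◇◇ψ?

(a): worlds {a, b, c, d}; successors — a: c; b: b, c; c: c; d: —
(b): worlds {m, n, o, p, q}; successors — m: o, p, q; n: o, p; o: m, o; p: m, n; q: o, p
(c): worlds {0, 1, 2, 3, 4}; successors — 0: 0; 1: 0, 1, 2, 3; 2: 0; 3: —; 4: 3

This is the axiom for a generalized confluence (Geach) condition; its first-order frame correspondent is ∀x ∀y ∀z ((xRy ∧ xRz) → ∃w (yRw ∧ zR²w)).
(a): condition met.
(b): fails — mRp, mRp but no w with pRw and pR²w.
(c): fails — 1R0, 1R3 but no w with 0Rw and 3R²w.
Valid on: (a).

(a)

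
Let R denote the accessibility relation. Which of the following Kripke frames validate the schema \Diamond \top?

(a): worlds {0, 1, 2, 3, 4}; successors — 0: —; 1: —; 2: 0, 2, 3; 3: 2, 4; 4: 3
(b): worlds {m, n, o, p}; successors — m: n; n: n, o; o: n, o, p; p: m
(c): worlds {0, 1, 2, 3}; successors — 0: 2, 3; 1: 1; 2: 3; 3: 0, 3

This is the axiom for seriality; its first-order frame correspondent is \forall x \exists y Rxy.
(a): fails — world 0 has no successor.
(b): holds.
(c): holds.
Valid on: (b), (c).

(b), (c)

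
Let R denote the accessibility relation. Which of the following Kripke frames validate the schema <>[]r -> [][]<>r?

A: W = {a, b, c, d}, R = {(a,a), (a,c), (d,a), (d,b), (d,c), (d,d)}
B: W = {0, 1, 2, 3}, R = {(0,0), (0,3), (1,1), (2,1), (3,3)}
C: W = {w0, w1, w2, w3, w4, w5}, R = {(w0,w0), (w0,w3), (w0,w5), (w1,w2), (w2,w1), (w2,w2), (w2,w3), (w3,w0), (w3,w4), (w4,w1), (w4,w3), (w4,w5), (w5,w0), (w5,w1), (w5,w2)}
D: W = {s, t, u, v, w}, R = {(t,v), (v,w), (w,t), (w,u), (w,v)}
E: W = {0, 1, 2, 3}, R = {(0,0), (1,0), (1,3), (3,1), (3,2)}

Frame correspondent (Sahlqvist): forall x forall y forall z ((xRy & x R^2 z) -> exists w (yRw & zRw)) — i.e. a generalized confluence (Geach) condition.
A: fails — aRa, aR²c but no w with aRw and cRw.
B: holds.
C: fails — w0Rw0, w0R²w1 but no w with w0Rw and w1Rw.
D: fails — tRv, tR²w but no w* with vRw* and wRw*.
E: fails — 1R0, 1R²2 but no w with 0Rw and 2Rw.

B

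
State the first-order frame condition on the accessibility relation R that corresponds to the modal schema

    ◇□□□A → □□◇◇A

∀x ∀y ∀z ((xRy ∧ xR²z) → ∃w (yR³w ∧ zR²w))

This is a Sahlqvist (Geach-type) schema ◇^1□^3A → □^2◇^2A.
Minimal-valuation argument: fix x; take any y with xR^1y and any z with xR^2z. Set V(A) to the set of worlds R-reachable from y in exactly 3 steps. Then □^3A holds at y, so the antecedent holds at x; validity forces ◇^2A at z, giving a w with zR^2w and yR^3w.
First-order correspondent: ∀x ∀y ∀z ((xRy ∧ xR²z) → ∃w (yR³w ∧ zR²w)).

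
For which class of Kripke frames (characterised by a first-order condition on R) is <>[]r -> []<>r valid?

convergence: forall x forall y forall z (Rxy & Rxz -> exists w (Ryw & Rzw))

This is the .2 axiom.
It corresponds to convergence: forall x forall y forall z (Rxy & Rxz -> exists w (Ryw & Rzw)).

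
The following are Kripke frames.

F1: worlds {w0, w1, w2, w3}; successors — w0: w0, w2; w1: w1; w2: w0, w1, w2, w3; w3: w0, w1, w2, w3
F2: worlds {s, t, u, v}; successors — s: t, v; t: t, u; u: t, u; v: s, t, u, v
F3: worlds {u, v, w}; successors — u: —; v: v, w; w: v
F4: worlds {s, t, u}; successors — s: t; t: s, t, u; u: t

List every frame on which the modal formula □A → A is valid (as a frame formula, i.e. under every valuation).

This is the axiom for reflexivity; its first-order frame correspondent is ∀x Rxx.
F1: ✓.
F2: fails — world s does not see itself.
F3: fails — world u does not see itself.
F4: fails — world s does not see itself.

F1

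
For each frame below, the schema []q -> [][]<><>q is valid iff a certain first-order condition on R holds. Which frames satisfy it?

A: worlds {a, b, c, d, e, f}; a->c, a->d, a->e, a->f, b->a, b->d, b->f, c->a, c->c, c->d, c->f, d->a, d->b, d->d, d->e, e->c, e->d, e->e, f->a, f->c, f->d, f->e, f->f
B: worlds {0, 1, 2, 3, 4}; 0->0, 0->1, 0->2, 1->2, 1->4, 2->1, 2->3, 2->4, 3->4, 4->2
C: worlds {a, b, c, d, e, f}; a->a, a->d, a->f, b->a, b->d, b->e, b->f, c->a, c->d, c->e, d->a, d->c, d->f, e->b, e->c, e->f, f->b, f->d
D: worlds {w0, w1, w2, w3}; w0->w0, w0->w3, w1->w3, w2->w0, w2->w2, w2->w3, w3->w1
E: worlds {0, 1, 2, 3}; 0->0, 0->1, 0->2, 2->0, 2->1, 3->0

A, C

The schema corresponds to a generalized confluence (Geach) condition: forall x forall z (x R^2 z -> exists w (xRw & z R^2 w)).
A: condition met.
B: fails — 4R²4 but no w with 4Rw and 4R²w.
C: condition met.
D: fails — w0R²w1 but no w with w0Rw and w1R²w.
E: fails — 0R²1 but no w with 0Rw and 1R²w.
Valid on: A, C.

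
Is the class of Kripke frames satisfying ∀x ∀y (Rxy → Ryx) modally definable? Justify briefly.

Yes: it is symmetry, defined by the B schema r → □◇r.
Suppose r→□◇r is valid. Take Rxy and set V(r)={x}. Then r at x, so □◇r at x, so ◇r at y, so some z with Ryz has r; z=x, i.e. Ryx.

Definable; r → □◇r defines it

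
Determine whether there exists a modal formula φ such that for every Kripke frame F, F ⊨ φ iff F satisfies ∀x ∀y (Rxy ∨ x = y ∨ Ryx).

No — not modally definable

If a class were modally definable it would be closed under disjoint unions (Goldblatt–Thomason).
Take 3 disjoint single-world reflexive frames: each is trivially connected, but their disjoint union has 3 worlds with no edge between distinct components, so it is not connected.
So the class is not modally definable.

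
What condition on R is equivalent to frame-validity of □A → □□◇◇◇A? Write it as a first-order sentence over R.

This is a Sahlqvist (Geach-type) schema ◇^0□^1A → □^2◇^3A.
First-order correspondent: ∀x ∀z (xR²z → ∃w (xRw ∧ zR³w)).

∀x ∀z (xR²z → ∃w (xRw ∧ zR³w))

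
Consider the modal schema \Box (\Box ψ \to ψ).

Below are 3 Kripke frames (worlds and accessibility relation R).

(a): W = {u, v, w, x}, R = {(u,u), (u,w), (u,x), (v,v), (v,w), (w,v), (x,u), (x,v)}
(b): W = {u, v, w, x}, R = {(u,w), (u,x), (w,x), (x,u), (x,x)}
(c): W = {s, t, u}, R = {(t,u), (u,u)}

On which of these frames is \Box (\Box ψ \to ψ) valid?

Frame correspondent (Sahlqvist): \forall x \forall y (Rxy \to Ryy) — i.e. shift-reflexivity.
(a): fails — Ruw but not Rww.
(b): fails — Ruw but not Rww.
(c): condition met.
Valid on: (c).

(c)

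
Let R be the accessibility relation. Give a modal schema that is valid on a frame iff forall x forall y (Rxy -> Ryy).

A defining formula is □(□r → r) (the T□ axiom).
Suppose □(□r→r) is valid. Take Rxy and set V(r)={w : Ryw}. Then at y, □r holds; since □(□r→r) at x, □r→r at y, so r at y, i.e. Ryy.

□(□r → r)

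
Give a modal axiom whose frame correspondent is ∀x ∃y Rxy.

This is seriality; the standard corresponding axiom is D: □p → ◇p.
Suppose □p→◇p is valid. At any x set V(p)=W. Then □p at x, so ◇p at x, so x has a successor.

□p → ◇p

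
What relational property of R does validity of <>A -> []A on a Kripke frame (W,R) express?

partial functionality

Suppose ◇A→□A is valid. Take Rxy, Rxz and set V(A)={y}. Then ◇A at x, so □A at x, so A at z, i.e. z=y.
Conversely, any frame satisfying forall x forall y forall z (Rxy & Rxz -> y = z) validates the schema.
So the correspondent is partial functionality.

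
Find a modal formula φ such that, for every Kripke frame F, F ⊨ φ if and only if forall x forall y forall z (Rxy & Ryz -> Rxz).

□r → □□r

The condition is transitivity. The 4 schema □r → □□r defines it.
Suppose □r→□□r is valid. Take Rxy, Ryz and set V(r)={w : Rxw}. Then □r at x, so □□r at x, so □r at y, so r at z, i.e. Rxz.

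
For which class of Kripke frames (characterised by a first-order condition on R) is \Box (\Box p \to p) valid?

shift-reflexivity: \forall x \forall y (Rxy \to Ryy)

Suppose □(□p→p) is valid. Take Rxy and set V(p)={w : Ryw}. Then at y, □p holds; since □(□p→p) at x, □p→p at y, so p at y, i.e. Ryy.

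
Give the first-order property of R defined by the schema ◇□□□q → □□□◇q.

∀x ∀y ∀z ((xRy ∧ xR³z) → ∃w (yR³w ∧ zRw))

This is a Sahlqvist (Geach-type) schema ◇^1□^3q → □^3◇^1q.
Minimal-valuation argument: fix x; take any y with xR^1y and any z with xR^3z. Set V(q) to the set of worlds R-reachable from y in exactly 3 steps. Then □^3q holds at y, so the antecedent holds at x; validity forces ◇^1q at z, giving a w with zR^1w and yR^3w.
First-order correspondent: ∀x ∀y ∀z ((xRy ∧ xR³z) → ∃w (yR³w ∧ zRw)).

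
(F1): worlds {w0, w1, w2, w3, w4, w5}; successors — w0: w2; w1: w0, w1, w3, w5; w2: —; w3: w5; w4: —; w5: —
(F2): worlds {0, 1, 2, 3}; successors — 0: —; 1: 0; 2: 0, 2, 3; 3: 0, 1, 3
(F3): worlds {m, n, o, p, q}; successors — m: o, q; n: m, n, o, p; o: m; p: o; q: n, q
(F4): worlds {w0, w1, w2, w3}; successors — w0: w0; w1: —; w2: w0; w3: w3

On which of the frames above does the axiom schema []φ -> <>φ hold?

The schema corresponds to seriality: forall x exists y Rxy.
(F1): fails — world w2 has no successor.
(F2): fails — world 0 has no successor.
(F3): ✓.
(F4): fails — world w1 has no successor.

(F3)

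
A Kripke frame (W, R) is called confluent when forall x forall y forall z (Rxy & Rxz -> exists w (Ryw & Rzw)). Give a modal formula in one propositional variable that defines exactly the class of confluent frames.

◇□ψ → □◇ψ

The condition is convergence. The .2 schema ◇□ψ → □◇ψ defines it.
Suppose ◇□ψ→□◇ψ is valid. Take Rxy, Rxz and set V(ψ)={w : Ryw}. Then □ψ at y so ◇□ψ at x, so □◇ψ at x, so ◇ψ at z, giving w with Rzw and Ryw.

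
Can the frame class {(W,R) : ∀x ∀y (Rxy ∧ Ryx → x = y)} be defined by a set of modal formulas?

If a class were modally definable it would be closed under surjective bounded morphisms (Goldblatt–Thomason).
The 4-cycle (worlds s,t,u,v with s→t→u→v→s) is antisymmetric. Sending even-indexed worlds to a and odd-indexed worlds to b is a surjective bounded morphism onto the two-world frame with a↔b, which is not antisymmetric.
So no modal formula (or set of formulas) defines exactly the antisymmetric frames.

Not modally definable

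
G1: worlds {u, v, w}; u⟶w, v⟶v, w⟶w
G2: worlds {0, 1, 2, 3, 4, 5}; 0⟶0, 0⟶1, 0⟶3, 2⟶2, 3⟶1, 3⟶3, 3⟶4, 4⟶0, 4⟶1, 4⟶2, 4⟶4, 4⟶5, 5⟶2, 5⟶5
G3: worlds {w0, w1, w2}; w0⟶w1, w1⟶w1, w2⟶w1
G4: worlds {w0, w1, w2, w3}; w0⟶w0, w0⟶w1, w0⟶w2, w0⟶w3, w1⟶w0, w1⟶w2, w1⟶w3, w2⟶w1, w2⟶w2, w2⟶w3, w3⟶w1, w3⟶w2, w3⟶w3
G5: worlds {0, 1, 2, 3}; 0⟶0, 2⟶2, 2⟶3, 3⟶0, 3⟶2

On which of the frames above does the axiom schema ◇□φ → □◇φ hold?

G1, G3, G4

This is the axiom for convergence; its first-order frame correspondent is ∀x ∀y ∀z (Rxy ∧ Rxz → ∃w (Ryw ∧ Rzw)).
G1: satisfies the condition.
G2: fails — R00 and R01 but 0 and 1 have no common successor.
G3: satisfies the condition.
G4: satisfies the condition.
G5: fails — R32 and R30 but 2 and 0 have no common successor.
Valid on: G1, G3, G4.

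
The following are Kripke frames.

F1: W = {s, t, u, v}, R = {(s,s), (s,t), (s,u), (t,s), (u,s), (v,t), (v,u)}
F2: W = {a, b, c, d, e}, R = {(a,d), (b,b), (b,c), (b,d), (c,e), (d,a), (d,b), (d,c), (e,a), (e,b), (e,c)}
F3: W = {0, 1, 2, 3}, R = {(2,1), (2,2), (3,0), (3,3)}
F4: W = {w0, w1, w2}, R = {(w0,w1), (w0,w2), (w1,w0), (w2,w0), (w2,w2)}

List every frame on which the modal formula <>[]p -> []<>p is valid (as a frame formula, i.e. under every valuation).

Frame correspondent (Sahlqvist): forall x forall y forall z (Rxy & Rxz -> exists w (Ryw & Rzw)) — i.e. convergence.
F1: ✓.
F2: fails — Rbc and Rbb but c and b have no common successor.
F3: fails — R22 and R21 but 2 and 1 have no common successor.
F4: ✓.
Valid on: F1, F4.

F1, F4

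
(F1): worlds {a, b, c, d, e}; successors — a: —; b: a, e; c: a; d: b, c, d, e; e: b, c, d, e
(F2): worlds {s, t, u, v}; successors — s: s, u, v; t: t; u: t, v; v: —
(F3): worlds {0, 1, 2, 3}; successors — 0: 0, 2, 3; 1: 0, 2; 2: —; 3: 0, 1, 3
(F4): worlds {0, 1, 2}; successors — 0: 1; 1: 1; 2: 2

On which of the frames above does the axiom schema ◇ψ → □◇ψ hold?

(F4)

This is the axiom for the Euclidean property; its first-order frame correspondent is ∀x ∀y ∀z (Rxy ∧ Rxz → Ryz).
(F1): fails — Rba and Rba but not Raa.
(F2): fails — Rsv and Rsv but not Rvv.
(F3): fails — R02 and R00 but not R20.
(F4): holds.
Valid on: (F4).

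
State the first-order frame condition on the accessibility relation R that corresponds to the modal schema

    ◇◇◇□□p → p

∀x ∀y (xR³y → ∃w (yR²w ∧ x = w))

This is a Sahlqvist (Geach-type) schema ◇^3□^2p → □^0◇^0p.
Minimal-valuation argument: fix x; take any y with xR^3y and any z with xR^0z. Set V(p) to the set of worlds R-reachable from y in exactly 2 steps. Then □^2p holds at y, so the antecedent holds at x; validity forces ◇^0p at z, giving a w with zR^0w and yR^2w.
First-order correspondent: ∀x ∀y (xR³y → ∃w (yR²w ∧ x = w)).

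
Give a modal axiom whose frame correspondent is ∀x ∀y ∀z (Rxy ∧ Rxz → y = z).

A defining formula is ◇r → □r (the CD axiom).
Suppose ◇r→□r is valid. Take Rxy, Rxz and set V(r)={y}. Then ◇r at x, so □r at x, so r at z, i.e. z=y.

◇r → □r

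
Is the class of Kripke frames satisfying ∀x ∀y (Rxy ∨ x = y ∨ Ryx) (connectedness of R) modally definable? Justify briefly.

Not modally definable

Modal frame validity is preserved under disjoint unions.
Take 3 disjoint single-world reflexive frames: each is trivially connected, but their disjoint union has 3 worlds with no edge between distinct components, so it is not connected.
So the class is not modally definable.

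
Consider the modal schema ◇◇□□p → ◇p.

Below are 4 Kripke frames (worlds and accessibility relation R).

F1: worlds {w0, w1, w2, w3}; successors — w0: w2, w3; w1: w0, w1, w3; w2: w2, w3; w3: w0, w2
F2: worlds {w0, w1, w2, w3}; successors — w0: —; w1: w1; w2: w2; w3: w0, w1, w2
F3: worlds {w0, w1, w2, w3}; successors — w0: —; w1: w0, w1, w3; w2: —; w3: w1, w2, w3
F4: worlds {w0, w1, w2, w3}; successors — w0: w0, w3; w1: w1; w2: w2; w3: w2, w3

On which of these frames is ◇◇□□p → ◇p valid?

Frame correspondent (Sahlqvist): ∀x ∀y (xR²y → ∃w (yR²w ∧ xRw)) — i.e. a generalized confluence (Geach) condition.
F1: ✓.
F2: ✓.
F3: fails — w1R²w0 but no w with w0R²w and w1Rw.
F4: fails — w0R²w2 but no w with w2R²w and w0Rw.
Valid on: F1, F2.

F1, F2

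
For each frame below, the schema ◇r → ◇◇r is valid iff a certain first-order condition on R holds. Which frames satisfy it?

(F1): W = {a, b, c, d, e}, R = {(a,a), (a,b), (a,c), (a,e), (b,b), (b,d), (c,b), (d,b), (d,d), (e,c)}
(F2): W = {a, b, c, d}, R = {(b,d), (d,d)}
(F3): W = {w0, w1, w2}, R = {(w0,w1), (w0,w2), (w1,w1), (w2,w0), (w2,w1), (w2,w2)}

(F2), (F3)

This is the axiom for a generalized confluence (Geach) condition; its first-order frame correspondent is ∀x ∀y (xRy → ∃w (y = w ∧ xR²w)).
(F1): fails — eRc but no w with c=w and eR²w.
(F2): ✓.
(F3): ✓.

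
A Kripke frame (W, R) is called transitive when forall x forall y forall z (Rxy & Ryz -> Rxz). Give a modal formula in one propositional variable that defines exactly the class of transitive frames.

□p → □□p

The condition is transitivity. The 4 schema □p → □□p defines it.
Suppose □p→□□p is valid. Take Rxy, Ryz and set V(p)={w : Rxw}. Then □p at x, so □□p at x, so □p at y, so p at z, i.e. Rxz.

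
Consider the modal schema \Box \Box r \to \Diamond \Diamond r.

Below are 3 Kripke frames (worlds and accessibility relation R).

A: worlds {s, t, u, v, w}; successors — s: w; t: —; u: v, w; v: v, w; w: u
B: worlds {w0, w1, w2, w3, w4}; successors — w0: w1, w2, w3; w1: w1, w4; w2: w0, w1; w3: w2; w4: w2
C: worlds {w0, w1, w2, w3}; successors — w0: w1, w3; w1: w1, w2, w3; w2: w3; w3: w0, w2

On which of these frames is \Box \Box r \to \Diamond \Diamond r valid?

The schema corresponds to a generalized confluence (Geach) condition: \forall x \exists w (x R^2 w \wedge x R^2 w).
A: fails — at t but no w* with tR²w* and tR²w*.
B: condition met.
C: condition met.
Valid on: B, C.

B, C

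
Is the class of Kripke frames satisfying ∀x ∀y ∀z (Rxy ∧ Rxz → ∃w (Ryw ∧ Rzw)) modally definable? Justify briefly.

Definable; ◇□p → □◇p defines it

The condition is convergence. A defining modal formula is ◇□p → □◇p.
Suppose ◇□p→□◇p is valid. Take Rxy, Rxz and set V(p)={w : Ryw}. Then □p at y so ◇□p at x, so □◇p at x, so ◇p at z, giving w with Rzw and Ryw.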